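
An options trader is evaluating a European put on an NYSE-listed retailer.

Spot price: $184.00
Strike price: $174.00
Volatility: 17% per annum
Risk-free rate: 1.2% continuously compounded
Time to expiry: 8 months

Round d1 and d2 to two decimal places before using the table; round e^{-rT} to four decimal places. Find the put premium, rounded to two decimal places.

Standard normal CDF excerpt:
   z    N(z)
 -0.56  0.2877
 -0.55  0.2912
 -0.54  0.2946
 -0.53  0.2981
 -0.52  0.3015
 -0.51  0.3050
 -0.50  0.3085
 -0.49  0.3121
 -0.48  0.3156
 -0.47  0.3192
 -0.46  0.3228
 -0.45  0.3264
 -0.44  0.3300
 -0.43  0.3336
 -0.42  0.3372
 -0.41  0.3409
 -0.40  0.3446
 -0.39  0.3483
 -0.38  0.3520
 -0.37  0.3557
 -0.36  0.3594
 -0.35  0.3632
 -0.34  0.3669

$5.27

T = 0.6667;  σ√T = 0.1388
d₁ = [ln(184/174) + (0.012 + 0.17²/2)·0.6667] / 0.1388 = [0.0559 + 0.0176] / 0.1388 = 0.5296 → 0.53
d₂ = d₁ − σ√T = 0.5296 − 0.1388 = 0.3908 → 0.39
exp(−rT) = exp(−0.012·0.6667) = 0.9920
N(−d₂) = N(-0.39) = 0.3483;  N(−d₁) = N(-0.53) = 0.2981
P = 174·0.9920·0.3483 − 184·0.2981 = 60.1194 − 54.8504 = 5.2690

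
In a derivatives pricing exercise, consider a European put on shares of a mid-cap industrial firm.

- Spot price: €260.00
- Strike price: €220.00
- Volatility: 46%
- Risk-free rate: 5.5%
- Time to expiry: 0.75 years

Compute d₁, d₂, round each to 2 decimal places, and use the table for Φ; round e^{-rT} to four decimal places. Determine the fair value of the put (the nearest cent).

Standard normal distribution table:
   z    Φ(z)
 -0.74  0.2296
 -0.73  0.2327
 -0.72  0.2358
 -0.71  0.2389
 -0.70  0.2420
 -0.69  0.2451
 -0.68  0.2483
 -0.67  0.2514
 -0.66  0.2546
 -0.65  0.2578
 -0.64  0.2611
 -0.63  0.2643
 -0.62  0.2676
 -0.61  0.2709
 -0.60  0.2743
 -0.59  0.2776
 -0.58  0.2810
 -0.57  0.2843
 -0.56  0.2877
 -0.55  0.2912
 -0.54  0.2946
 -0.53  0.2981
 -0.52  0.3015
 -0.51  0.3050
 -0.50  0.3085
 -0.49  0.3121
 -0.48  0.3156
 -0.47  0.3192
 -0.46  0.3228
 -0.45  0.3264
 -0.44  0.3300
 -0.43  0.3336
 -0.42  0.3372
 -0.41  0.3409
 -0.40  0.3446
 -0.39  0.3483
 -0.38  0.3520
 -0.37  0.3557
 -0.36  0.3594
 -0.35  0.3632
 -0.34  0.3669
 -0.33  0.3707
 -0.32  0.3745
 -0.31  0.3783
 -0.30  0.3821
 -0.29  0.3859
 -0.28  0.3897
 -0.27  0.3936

€17.75

σ√T = 0.46·√0.75 = 0.3984
d₁ = [ln(260/220) + (0.055 + 0.46²/2)·0.75] / 0.3984 = [0.1671 + 0.1206] / 0.3984 = 0.7221 ≈ 0.72
d₂ = d₁ − σ√T = 0.7221 − 0.3984 = 0.3237 ≈ 0.32
exp(−rT) = exp(−0.055·0.75) = 0.9596
P = 220·0.9596·N(-0.32) − 260·N(-0.72) = 220·0.9596·0.3745 − 260·0.2358 = 79.0614 − 61.3080 = 17.7534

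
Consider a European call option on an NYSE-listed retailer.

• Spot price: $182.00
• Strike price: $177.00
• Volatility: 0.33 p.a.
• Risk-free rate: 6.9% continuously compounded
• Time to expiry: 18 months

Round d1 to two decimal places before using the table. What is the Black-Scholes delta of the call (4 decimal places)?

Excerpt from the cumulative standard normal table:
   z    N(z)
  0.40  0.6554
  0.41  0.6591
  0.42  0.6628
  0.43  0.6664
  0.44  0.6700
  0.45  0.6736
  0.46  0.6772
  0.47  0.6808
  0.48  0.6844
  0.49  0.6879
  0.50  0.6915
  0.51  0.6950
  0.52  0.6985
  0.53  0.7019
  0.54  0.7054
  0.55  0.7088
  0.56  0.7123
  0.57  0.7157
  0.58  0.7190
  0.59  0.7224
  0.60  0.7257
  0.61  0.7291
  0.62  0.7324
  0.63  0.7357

0.7019

σ√T = 0.33·√1.5 = 0.4042
ln(S/K) + (r + σ²/2)T = ln(182/177) + (0.069 + 0.33²/2)·1.5 = 0.0279 + 0.1852 = 0.2130
d₁ = 0.2130 / 0.4042 = 0.5271 → 0.53
N(d₁) = N(0.53) = 0.7019
Δ_call = N(d₁) = 0.7019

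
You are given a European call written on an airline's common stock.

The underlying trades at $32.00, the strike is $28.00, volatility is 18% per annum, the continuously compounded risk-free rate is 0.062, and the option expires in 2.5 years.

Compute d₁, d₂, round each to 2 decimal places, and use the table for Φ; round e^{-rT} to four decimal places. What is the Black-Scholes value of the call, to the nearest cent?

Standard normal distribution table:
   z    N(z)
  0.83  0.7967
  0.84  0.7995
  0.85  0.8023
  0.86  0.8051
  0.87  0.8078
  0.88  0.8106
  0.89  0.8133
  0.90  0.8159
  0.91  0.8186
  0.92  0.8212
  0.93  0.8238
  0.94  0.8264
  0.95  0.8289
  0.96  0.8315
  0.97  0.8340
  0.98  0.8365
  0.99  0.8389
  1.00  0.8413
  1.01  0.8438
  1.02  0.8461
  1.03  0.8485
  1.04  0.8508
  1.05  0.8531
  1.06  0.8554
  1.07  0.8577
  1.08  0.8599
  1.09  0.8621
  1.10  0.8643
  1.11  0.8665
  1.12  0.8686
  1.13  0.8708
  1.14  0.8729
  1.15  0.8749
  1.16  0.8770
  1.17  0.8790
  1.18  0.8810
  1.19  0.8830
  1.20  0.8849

T = 2.5;  σ√T = 0.2846
ln(S/K) + (r + σ²/2)T = ln(32/28) + (0.062 + 0.18²/2)·2.5 = 0.1335 + 0.1955 = 0.3290
d₁ = 0.3290 / 0.2846 = 1.1561 ⇒ 1.16
d₂ = d₁ − σ√T = 1.1561 − 0.2846 = 0.8715 ⇒ 0.87
e^(−rT) = e^(−0.062·2.5) = 0.8564
N(d₁) = N(1.16) = 0.8770;  N(d₂) = N(0.87) = 0.8078
C = 32·0.8770 − 28·0.8564·0.8078 = 28.0640 − 19.3704 = 8.6936

$8.69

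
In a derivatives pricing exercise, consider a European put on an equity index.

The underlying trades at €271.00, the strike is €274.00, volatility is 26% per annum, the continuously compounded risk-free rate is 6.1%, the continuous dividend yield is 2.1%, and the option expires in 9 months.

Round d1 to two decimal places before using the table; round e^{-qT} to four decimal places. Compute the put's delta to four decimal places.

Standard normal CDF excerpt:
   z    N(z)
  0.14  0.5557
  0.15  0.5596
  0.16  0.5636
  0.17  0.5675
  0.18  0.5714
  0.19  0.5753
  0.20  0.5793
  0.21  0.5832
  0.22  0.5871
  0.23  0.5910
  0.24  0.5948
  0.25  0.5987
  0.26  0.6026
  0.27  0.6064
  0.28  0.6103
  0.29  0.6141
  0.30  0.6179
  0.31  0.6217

-0.4141

σ√T = 0.26 × 0.8660 = 0.2252
d₁ = [ln(271/274) + (0.061 − 0.021 + ½·0.26²)·0.75] / (σ√T) = (-0.0110 + 0.0554) / 0.2252 = 0.1969 → 0.20
N(d₁) = N(0.20) = 0.5793
Δ_put = e^(−qT)·(N(d₁) − 1) = 0.9844·(0.5793 − 1) = -0.4141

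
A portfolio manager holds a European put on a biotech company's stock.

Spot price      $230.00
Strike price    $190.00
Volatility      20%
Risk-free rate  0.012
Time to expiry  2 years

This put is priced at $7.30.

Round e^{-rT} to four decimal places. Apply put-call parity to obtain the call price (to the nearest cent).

$51.80

e^(−rT) = e^(−0.012·2) = 0.9763
Put-call parity: C − P = S − K·e^(−rT) = 230 − 190·0.9763 = 230 − 185.4970 = 44.5030
C = P + (C − P) = 7.30 + (44.5030) = 51.8030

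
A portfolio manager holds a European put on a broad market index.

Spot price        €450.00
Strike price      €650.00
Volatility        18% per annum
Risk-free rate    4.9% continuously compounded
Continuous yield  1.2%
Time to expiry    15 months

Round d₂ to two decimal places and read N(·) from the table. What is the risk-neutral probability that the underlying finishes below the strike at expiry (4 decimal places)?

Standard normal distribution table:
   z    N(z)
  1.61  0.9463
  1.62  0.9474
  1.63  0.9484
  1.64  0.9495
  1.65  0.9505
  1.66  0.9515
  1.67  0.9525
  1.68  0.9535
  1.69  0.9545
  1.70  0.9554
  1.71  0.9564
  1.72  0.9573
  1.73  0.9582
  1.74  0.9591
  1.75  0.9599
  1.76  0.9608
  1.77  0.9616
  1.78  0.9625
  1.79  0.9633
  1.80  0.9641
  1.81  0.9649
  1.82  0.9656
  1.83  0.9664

0.9554

σ√T = 0.18·√1.25 = 0.2012
d₁ = [ln(450/650) + (0.049 − 0.012 + ½·0.18²)·1.25] / (σ√T) = (-0.3677 + 0.0665) / 0.2012 = -1.4968 → -1.50
d₂ = -1.4968 − 0.2012 = -1.6980 → -1.70
Risk-neutral Pr[S_T < K] = N(−d₂) = N(1.70) = 0.9554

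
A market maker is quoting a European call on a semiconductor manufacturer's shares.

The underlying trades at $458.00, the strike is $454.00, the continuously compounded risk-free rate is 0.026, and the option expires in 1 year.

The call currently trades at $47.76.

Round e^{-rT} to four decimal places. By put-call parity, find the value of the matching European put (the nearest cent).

$32.09

exp(−rT) = exp(−0.026·1) = 0.9743
Put-call parity: C − P = S − K·e^(−rT) = 458 − 454·0.9743 = 458 − 442.3322 = 15.6678
P = C − (C − P) = 47.76 − (15.6678) = 32.0922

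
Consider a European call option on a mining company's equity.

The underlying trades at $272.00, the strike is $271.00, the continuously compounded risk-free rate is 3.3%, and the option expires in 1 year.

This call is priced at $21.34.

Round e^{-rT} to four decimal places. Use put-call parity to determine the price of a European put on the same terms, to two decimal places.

$11.53

e^(−rT) = e^(−0.033·1) = 0.9675
Put-call parity: C − P = S − K·e^(−rT) = 272 − 271·0.9675 = 272 − 262.1925 = 9.8075
P = C − (C − P) = 21.34 − (9.8075) = 11.5325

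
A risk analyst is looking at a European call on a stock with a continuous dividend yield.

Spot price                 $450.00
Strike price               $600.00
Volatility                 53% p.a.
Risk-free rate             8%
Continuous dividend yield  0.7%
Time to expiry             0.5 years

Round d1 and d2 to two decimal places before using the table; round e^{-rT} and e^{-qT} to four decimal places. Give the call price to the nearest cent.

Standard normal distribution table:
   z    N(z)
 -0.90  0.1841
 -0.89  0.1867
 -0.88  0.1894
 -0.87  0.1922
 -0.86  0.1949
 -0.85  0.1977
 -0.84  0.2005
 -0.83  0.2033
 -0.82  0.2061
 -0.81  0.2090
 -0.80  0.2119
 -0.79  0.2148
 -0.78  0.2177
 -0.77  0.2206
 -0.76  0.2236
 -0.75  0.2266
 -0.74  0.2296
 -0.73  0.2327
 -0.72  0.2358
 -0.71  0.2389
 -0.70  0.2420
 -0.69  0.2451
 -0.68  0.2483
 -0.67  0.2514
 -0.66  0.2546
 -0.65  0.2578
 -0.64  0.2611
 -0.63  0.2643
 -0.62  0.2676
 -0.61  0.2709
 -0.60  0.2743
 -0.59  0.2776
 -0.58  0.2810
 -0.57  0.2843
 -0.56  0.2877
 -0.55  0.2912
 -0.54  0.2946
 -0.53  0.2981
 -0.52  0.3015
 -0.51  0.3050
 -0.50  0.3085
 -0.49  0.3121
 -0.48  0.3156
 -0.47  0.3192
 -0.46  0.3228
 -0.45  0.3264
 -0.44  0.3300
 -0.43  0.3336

σ√T = 0.53·√0.5 = 0.3748
ln(S/K) + (r − q + σ²/2)T = ln(450/600) + (0.08 − 0.007 + 0.53²/2)·0.5 = -0.2877 + 0.1067 = -0.1810
d₁ = -0.1810 / 0.3748 = -0.4829 which rounds to -0.48
d₂ = d₁ − σ√T = -0.4829 − 0.3748 = -0.8576 which rounds to -0.86
exp(−qT) = exp(−0.007·0.5) = 0.9965;  exp(−rT) = exp(−0.08·0.5) = 0.9608
C = 450·0.9965·N(-0.48) − 600·0.9608·N(-0.86) = 450·0.9965·0.3156 − 600·0.9608·0.1949 = 141.5229 − 112.3560 = 29.1670

$29.17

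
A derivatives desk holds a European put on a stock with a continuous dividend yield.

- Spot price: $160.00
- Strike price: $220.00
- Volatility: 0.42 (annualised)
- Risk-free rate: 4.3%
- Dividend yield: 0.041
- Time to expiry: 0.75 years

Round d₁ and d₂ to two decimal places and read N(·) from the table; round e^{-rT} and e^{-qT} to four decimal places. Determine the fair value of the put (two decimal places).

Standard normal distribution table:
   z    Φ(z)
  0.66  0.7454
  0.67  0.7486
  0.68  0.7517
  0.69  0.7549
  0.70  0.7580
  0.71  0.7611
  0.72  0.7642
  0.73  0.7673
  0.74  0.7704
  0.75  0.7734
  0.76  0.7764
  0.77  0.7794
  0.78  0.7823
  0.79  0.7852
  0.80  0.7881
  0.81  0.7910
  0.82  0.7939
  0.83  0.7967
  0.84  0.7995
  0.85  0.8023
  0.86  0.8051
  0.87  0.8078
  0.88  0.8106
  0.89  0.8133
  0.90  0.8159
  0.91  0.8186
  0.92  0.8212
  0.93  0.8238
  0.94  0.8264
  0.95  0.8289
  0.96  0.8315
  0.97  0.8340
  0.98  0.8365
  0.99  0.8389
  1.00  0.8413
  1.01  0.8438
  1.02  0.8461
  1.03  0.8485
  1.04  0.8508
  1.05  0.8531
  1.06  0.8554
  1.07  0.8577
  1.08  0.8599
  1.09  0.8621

$64.61

σ√T = 0.42·√0.75 = 0.3637
ln(S/K) + (r − q + σ²/2)T = ln(160/220) + (0.043 − 0.041 + 0.42²/2)·0.75 = -0.3185 + 0.0676 = -0.2508
d₁ = -0.2508 / 0.3637 = -0.6895 ⇒ -0.69
d₂ = d₁ − σ√T = -0.6895 − 0.3637 = -1.0533 ⇒ -1.05
e^(−qT) = e^(−0.041·0.75) = 0.9697;  e^(−rT) = e^(−0.043·0.75) = 0.9683
P = 220·0.9683·N(1.05) − 160·0.9697·N(0.69) = 220·0.9683·0.8531 − 160·0.9697·0.7549 = 181.7325 − 117.1242 = 64.6082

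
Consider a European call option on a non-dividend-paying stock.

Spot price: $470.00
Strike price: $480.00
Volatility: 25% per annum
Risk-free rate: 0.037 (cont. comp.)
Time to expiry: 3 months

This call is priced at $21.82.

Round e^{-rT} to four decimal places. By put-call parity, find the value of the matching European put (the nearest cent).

$27.40

e^(−rT) = e^(−0.037·0.25) = 0.9908
Put-call parity: C − P = S − K·e^(−rT) = 470 − 480·0.9908 = 470 − 475.5840 = -5.5840
P = C − (C − P) = 21.82 − (-5.5840) = 27.4040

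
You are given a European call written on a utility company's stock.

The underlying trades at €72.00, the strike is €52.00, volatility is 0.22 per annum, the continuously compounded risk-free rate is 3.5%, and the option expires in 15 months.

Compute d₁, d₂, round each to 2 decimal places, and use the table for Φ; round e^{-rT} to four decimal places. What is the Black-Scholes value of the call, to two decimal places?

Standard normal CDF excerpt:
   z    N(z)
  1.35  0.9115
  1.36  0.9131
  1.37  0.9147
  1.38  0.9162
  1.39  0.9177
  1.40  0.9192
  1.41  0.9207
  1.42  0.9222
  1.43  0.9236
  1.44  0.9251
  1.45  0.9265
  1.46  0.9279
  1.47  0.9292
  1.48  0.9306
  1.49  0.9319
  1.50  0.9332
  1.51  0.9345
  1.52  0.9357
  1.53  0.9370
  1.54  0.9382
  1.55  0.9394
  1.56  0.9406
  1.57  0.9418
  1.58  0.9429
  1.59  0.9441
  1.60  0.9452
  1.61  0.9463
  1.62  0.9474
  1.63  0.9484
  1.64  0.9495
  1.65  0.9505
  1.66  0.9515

T = 1.25;  σ√T = 0.2460
d₁ = [ln(72/52) + (0.035 + 0.22²/2)·1.25] / 0.2460 = [0.3254 + 0.0740] / 0.2460 = 1.6239 ⇒ 1.62
d₂ = d₁ − σ√T = 1.6239 − 0.2460 = 1.3779 ⇒ 1.38
exp(−rT) = exp(−0.035·1.25) = 0.9572
N(d₁) = N(1.62) = 0.9474;  N(d₂) = N(1.38) = 0.9162
C = 72·0.9474 − 52·0.9572·0.9162 = 68.2128 − 45.6033 = 22.6095

€22.61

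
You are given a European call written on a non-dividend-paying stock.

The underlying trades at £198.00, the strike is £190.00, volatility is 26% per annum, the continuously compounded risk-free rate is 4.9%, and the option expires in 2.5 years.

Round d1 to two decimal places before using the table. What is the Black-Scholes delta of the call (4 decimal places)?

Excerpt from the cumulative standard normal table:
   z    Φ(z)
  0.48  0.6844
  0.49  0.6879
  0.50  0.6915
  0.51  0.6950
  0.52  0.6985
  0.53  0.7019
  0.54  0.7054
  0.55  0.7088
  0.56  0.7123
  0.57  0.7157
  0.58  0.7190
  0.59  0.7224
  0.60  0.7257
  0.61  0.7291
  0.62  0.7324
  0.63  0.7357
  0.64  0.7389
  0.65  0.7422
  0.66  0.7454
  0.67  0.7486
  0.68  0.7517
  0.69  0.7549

0.7257

σ√T = 0.26·√2.5 = 0.4111
d₁ = [ln(198/190) + (0.049 + 0.26²/2)·2.5] / 0.4111 = [0.0412 + 0.2070] / 0.4111 = 0.6039 ⇒ 0.60
N(d₁) = N(0.60) = 0.7257
Δ_call = N(d₁) = 0.7257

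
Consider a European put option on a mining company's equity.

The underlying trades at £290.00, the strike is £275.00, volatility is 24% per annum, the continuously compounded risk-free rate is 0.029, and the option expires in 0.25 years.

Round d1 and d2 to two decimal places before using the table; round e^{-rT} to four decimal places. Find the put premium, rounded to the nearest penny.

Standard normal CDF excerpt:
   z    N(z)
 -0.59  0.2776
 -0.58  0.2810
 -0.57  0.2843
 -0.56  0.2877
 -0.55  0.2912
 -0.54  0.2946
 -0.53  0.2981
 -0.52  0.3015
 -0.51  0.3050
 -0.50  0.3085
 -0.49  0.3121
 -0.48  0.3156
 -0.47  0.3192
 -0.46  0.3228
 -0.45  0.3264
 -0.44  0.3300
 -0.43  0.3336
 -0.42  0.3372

T = 0.25;  σ√T = 0.1200
d₁ = [ln(290/275) + (0.029 + ½·0.24²)·0.25] / (σ√T) = (0.0531 + 0.0145) / 0.1200 = 0.5630 ≈ 0.56
d₂ = 0.5630 − 0.1200 = 0.4430 ≈ 0.44
e^(−rT) = e^(−0.029·0.25) = 0.9928
N(−d₂) = N(-0.44) = 0.3300;  N(−d₁) = N(-0.56) = 0.2877
P = 275·0.9928·0.3300 − 290·0.2877 = 90.0966 − 83.4330 = 6.6636

£6.66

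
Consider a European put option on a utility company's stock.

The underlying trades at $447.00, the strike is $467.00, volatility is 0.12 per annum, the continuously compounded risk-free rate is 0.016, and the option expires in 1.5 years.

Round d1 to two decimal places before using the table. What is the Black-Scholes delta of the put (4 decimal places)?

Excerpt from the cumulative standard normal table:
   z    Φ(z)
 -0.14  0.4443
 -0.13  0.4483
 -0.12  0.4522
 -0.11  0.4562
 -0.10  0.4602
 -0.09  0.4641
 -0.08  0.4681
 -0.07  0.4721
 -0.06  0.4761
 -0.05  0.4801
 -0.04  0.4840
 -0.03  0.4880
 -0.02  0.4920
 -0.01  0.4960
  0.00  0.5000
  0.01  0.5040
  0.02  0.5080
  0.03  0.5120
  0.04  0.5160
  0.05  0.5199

-0.5239

σ√T = 0.12 × 1.2247 = 0.1470
ln(S/K) + (r + σ²/2)T = ln(447/467) + (0.016 + 0.12²/2)·1.5 = -0.0438 + 0.0348 = -0.0090
d₁ = -0.0090 / 0.1470 = -0.0610 ≈ -0.06
N(d₁) = N(-0.06) = 0.4761
Δ_put = N(d₁) − 1 = 0.4761 − 1 = -0.5239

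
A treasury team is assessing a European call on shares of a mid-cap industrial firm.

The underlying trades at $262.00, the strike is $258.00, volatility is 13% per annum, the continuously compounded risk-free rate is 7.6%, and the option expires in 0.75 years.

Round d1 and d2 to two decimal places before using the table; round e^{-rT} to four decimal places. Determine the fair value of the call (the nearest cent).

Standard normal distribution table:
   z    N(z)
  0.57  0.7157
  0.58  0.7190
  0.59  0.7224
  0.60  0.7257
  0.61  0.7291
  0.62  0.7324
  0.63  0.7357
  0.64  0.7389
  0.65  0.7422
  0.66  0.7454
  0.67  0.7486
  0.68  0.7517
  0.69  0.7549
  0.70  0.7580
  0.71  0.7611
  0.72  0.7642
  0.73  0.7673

$22.54

σ√T = 0.13·√0.75 = 0.1126
d₁ = [ln(262/258) + (0.076 + ½·0.13²)·0.75] / (σ√T) = (0.0154 + 0.0633) / 0.1126 = 0.6992 ⇒ 0.70
d₂ = 0.6992 − 0.1126 = 0.5867 ⇒ 0.59
e^(−rT) = e^(−0.076·0.75) = 0.9446
C = 262·N(0.70) − 258·0.9446·N(0.59) = 262·0.7580 − 258·0.9446·0.7224 = 198.5960 − 176.0538 = 22.5422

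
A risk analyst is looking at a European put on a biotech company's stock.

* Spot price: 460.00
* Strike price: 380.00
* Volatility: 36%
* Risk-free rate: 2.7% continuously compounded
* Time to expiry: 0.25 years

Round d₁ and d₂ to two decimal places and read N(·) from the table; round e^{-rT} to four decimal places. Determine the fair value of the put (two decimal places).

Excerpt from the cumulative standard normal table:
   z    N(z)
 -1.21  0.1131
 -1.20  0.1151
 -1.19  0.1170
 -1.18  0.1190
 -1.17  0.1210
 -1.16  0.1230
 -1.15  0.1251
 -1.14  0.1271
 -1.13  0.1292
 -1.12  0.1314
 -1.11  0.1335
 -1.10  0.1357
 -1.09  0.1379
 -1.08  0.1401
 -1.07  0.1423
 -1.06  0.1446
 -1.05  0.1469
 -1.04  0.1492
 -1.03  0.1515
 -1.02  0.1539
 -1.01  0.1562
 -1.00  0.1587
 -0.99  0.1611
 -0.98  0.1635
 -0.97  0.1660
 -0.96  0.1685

σ√T = 0.36·√0.25 = 0.1800
ln(S/K) + (r + σ²/2)T = ln(460/380) + (0.027 + 0.36²/2)·0.25 = 0.1911 + 0.0229 = 0.2140
d₁ = 0.2140 / 0.1800 = 1.1889 ⇒ 1.19
d₂ = d₁ − σ√T = 1.1889 − 0.1800 = 1.0089 ⇒ 1.01
exp(−rT) = exp(−0.027·0.25) = 0.9933
N(−d₂) = N(-1.01) = 0.1562;  N(−d₁) = N(-1.19) = 0.1170
P = 380·0.9933·0.1562 − 460·0.1170 = 58.9583 − 53.8200 = 5.1383

5.14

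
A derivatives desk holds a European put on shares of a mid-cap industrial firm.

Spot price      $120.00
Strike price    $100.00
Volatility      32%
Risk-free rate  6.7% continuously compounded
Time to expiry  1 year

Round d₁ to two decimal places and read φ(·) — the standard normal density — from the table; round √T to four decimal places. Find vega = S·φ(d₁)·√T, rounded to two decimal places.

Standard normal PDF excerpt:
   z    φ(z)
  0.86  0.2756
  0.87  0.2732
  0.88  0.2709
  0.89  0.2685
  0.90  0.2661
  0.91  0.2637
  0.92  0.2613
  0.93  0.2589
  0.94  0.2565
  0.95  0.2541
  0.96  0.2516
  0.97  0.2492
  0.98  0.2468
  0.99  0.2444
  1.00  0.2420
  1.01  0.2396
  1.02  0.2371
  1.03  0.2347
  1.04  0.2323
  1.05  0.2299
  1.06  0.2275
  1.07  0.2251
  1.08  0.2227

30.78

T = 1;  σ√T = 0.3200
d₁ = [ln(120/100) + (0.067 + ½·0.32²)·1] / (σ√T) = (0.1823 + 0.1182) / 0.3200 = 0.9391 ≈ 0.94
√T = √1 = 1.0000
φ(d₁) = φ(0.94) = 0.2565
vega = S·φ(d₁)·√T = 120·0.2565·1.0000 = 30.7800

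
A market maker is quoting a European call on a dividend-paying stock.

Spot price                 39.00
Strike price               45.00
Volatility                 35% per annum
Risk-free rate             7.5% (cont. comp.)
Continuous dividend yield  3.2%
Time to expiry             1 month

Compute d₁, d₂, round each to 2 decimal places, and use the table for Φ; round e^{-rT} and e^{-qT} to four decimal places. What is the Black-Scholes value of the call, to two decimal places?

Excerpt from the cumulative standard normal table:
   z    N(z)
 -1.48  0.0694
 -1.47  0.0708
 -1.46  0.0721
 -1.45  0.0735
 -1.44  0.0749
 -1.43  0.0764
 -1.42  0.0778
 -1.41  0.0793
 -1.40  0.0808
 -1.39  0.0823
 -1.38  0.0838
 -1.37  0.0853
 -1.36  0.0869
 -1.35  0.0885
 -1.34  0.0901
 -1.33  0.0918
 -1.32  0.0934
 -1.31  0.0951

0.15

T = 0.08333;  σ√T = 0.1010
d₁ = [ln(39/45) + (0.075 − 0.032 + ½·0.35²)·0.08333] / (σ√T) = (-0.1431 + 0.0087) / 0.1010 = -1.3303 → -1.33
d₂ = -1.3303 − 0.1010 = -1.4314 → -1.43
exp(−qT) = exp(−0.032·0.08333) = 0.9973;  exp(−rT) = exp(−0.075·0.08333) = 0.9938
C = 39·0.9973·N(-1.33) − 45·0.9938·N(-1.43) = 39·0.9973·0.0918 − 45·0.9938·0.0764 = 3.5705 − 3.4167 = 0.1538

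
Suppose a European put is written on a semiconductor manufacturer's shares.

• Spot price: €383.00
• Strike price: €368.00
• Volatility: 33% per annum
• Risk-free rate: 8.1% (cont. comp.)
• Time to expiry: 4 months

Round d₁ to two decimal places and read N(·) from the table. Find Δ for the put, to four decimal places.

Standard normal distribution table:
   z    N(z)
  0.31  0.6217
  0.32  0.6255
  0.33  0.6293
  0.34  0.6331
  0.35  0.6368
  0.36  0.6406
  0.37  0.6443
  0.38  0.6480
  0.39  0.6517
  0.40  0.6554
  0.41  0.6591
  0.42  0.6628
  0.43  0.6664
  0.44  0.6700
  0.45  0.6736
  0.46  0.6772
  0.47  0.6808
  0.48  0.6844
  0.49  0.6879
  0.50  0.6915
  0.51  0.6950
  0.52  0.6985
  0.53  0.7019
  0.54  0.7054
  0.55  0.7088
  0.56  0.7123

T = 0.3333;  σ√T = 0.1905
ln(S/K) + (r + σ²/2)T = ln(383/368) + (0.081 + 0.33²/2)·0.3333 = 0.0400 + 0.0452 = 0.0851
d₁ = 0.0851 / 0.1905 = 0.4467 ≈ 0.45
N(d₁) = N(0.45) = 0.6736
Δ_put = N(d₁) − 1 = 0.6736 − 1 = -0.3264

-0.3264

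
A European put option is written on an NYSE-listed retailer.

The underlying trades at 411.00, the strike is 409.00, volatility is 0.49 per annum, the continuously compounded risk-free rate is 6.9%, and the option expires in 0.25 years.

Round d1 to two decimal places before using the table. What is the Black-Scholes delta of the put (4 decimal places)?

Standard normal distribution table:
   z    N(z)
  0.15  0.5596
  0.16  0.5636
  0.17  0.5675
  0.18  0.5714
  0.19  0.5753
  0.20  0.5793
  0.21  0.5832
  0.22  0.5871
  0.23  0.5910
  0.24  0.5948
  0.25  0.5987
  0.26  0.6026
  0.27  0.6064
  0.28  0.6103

-0.4168

σ√T = 0.49 × 0.5000 = 0.2450
d₁ = [ln(411/409) + (0.069 + 0.49²/2)·0.25] / 0.2450 = [0.0049 + 0.0473] / 0.2450 = 0.2128 which rounds to 0.21
N(d₁) = N(0.21) = 0.5832
Δ_put = N(d₁) − 1 = 0.5832 − 1 = -0.4168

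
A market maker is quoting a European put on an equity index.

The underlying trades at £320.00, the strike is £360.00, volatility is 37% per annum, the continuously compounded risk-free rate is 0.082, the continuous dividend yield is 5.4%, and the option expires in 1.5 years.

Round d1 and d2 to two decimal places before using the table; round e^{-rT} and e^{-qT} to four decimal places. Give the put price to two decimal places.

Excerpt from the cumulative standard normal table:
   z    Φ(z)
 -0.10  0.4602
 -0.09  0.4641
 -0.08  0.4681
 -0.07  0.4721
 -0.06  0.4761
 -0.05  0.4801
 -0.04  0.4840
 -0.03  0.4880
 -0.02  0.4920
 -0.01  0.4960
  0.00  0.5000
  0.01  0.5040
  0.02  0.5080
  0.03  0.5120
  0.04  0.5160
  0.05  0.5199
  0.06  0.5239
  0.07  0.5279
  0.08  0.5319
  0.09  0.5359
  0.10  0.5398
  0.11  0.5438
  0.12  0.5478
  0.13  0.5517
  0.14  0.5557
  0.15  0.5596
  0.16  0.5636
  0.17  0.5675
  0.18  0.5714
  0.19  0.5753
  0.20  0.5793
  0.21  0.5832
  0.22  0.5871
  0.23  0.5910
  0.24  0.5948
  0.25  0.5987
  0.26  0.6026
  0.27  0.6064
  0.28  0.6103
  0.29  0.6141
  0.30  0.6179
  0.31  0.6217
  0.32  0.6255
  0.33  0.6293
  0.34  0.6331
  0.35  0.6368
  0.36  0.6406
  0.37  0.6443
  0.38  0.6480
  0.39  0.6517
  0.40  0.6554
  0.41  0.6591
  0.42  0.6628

£66.97

σ√T = 0.37·√1.5 = 0.4532
d₁ = [ln(320/360) + (0.082 − 0.054 + ½·0.37²)·1.5] / (σ√T) = (-0.1178 + 0.1447) / 0.4532 = 0.0593 ≈ 0.06
d₂ = 0.0593 − 0.4532 = -0.3938 ≈ -0.39
e^(−qT) = e^(−0.054·1.5) = 0.9222;  e^(−rT) = e^(−0.082·1.5) = 0.8843
P = 360·0.8843·N(0.39) − 320·0.9222·N(-0.06) = 360·0.8843·0.6517 − 320·0.9222·0.4761 = 207.4674 − 140.4990 = 66.9684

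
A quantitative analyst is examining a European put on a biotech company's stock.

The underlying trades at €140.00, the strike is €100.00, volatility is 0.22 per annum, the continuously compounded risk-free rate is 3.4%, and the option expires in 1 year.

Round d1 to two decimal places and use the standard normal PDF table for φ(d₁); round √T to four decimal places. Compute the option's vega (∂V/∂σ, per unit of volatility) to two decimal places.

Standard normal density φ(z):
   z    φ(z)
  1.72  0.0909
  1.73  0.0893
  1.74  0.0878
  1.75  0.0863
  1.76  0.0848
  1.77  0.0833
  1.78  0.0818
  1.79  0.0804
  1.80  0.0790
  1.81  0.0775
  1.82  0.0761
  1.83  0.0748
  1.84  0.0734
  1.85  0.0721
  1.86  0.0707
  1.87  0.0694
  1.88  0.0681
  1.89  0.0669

11.26

T = 1;  σ√T = 0.2200
d₁ = [ln(140/100) + (0.034 + 0.22²/2)·1] / 0.2200 = [0.3365 + 0.0582] / 0.2200 = 1.7940 which rounds to 1.79
√T = √1 = 1.0000
φ(d₁) = φ(1.79) = 0.0804
vega = S·φ(d₁)·√T = 140·0.0804·1.0000 = 11.2560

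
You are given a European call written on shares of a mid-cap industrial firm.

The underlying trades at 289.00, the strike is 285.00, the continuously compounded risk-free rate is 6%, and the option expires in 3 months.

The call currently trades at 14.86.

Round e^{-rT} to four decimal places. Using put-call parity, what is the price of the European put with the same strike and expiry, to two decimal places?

6.61

e^(−rT) = e^(−0.06·0.25) = 0.9851
Put-call parity: C − P = S − K·e^(−rT) = 289 − 285·0.9851 = 289 − 280.7535 = 8.2465
P = C − (C − P) = 14.86 − (8.2465) = 6.6135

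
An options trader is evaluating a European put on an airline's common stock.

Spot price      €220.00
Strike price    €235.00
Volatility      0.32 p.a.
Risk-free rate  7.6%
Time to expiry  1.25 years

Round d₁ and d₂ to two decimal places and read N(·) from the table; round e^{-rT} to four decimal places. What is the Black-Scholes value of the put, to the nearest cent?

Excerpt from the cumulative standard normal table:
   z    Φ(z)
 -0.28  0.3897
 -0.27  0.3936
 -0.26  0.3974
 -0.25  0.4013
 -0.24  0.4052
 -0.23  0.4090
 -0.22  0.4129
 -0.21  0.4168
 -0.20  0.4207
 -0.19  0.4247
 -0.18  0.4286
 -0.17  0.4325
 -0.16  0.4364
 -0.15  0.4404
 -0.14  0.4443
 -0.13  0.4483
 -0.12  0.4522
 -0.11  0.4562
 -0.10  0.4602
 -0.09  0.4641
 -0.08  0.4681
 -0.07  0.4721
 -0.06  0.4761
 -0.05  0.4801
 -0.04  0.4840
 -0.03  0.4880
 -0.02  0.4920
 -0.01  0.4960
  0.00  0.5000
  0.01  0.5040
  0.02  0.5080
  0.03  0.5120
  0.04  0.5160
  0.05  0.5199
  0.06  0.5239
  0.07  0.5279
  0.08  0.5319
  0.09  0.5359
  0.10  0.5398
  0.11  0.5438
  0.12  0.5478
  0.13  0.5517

T = 1.25;  σ√T = 0.3578
d₁ = [ln(220/235) + (0.076 + 0.32²/2)·1.25] / 0.3578 = [-0.0660 + 0.1590] / 0.3578 = 0.2601 which rounds to 0.26
d₂ = d₁ − σ√T = 0.2601 − 0.3578 = -0.0977 which rounds to -0.10
exp(−rT) = exp(−0.076·1.25) = 0.9094
N(−d₂) = N(0.10) = 0.5398;  N(−d₁) = N(-0.26) = 0.3974
P = 235·0.9094·0.5398 − 220·0.3974 = 115.3601 − 87.4280 = 27.9321

€27.93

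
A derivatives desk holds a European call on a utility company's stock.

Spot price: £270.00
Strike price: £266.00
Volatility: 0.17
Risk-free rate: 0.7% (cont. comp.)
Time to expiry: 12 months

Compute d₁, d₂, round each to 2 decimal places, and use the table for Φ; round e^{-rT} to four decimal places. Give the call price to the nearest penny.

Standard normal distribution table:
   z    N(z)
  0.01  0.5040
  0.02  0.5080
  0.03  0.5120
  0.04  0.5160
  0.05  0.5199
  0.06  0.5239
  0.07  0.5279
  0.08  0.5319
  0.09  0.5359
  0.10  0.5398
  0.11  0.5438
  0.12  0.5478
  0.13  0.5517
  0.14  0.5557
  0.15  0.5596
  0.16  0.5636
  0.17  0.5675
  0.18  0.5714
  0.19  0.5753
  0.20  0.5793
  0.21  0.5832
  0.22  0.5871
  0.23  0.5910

σ√T = 0.17 × 1.0000 = 0.1700
d₁ = [ln(270/266) + (0.007 + 0.17²/2)·1] / 0.1700 = [0.0149 + 0.0215] / 0.1700 = 0.2140 which rounds to 0.21
d₂ = d₁ − σ√T = 0.2140 − 0.1700 = 0.0440 which rounds to 0.04
e^(−rT) = e^(−0.007·1) = 0.9930
N(d₁) = N(0.21) = 0.5832;  N(d₂) = N(0.04) = 0.5160
C = 270·0.5832 − 266·0.9930·0.5160 = 157.4640 − 136.2952 = 21.1688

£21.17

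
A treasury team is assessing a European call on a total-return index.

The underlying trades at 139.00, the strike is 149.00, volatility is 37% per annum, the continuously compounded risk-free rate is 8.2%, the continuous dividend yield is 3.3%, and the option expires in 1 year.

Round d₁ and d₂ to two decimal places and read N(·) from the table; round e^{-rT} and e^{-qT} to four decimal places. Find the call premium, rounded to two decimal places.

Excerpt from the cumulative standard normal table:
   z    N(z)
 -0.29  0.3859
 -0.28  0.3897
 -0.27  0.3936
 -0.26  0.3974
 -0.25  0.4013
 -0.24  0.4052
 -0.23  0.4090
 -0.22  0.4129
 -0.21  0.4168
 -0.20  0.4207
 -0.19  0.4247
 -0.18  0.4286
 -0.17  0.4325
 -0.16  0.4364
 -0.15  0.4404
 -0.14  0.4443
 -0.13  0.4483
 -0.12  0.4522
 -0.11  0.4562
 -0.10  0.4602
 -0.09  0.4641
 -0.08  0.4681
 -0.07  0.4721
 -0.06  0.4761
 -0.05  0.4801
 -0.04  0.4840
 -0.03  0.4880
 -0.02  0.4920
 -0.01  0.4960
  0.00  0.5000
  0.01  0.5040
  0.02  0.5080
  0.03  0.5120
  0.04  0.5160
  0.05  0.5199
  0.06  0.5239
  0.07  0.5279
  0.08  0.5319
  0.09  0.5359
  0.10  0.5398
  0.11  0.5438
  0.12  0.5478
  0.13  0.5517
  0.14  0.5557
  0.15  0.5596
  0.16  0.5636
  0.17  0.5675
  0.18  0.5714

σ√T = 0.37 × 1.0000 = 0.3700
d₁ = [ln(139/149) + (0.082 − 0.033 + ½·0.37²)·1] / (σ√T) = (-0.0695 + 0.1174) / 0.3700 = 0.1297 ⇒ 0.13
d₂ = 0.1297 − 0.3700 = -0.2403 ⇒ -0.24
e^(−qT) = e^(−0.033·1) = 0.9675;  e^(−rT) = e^(−0.082·1) = 0.9213
C = 139·0.9675·N(0.13) − 149·0.9213·N(-0.24) = 139·0.9675·0.5517 − 149·0.9213·0.4052 = 74.1940 − 55.6233 = 18.5707

18.57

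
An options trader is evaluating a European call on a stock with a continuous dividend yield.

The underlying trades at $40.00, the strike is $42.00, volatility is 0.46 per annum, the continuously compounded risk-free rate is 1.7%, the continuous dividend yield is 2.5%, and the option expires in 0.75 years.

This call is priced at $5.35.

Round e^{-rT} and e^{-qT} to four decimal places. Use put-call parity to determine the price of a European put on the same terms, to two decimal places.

exp(−qT) = exp(−0.025·0.75) = 0.9814;  exp(−rT) = exp(−0.017·0.75) = 0.9873
Put-call parity: C − P = S·e^(−qT) − K·e^(−rT) = 40·0.9814 − 42·0.9873 = 39.2560 − 41.4666 = -2.2106
P = C − (C − P) = 5.35 − (-2.2106) = 7.5606

$7.56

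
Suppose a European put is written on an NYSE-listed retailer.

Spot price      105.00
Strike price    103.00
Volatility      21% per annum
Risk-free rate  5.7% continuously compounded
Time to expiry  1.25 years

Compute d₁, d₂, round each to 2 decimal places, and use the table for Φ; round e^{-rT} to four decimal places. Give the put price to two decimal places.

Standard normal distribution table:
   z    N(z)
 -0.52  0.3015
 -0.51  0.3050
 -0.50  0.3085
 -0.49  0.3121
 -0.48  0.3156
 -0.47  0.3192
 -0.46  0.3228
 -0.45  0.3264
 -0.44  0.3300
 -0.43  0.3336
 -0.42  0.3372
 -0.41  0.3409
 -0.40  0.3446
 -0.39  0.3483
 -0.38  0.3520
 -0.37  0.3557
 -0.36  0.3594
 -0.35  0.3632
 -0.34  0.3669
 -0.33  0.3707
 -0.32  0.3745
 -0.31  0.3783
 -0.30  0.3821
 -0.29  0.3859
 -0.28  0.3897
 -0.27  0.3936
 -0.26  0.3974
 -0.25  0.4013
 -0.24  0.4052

T = 1.25;  σ√T = 0.2348
d₁ = [ln(105/103) + (0.057 + ½·0.21²)·1.25] / (σ√T) = (0.0192 + 0.0988) / 0.2348 = 0.5028 which rounds to 0.50
d₂ = 0.5028 − 0.2348 = 0.2680 which rounds to 0.27
exp(−rT) = exp(−0.057·1.25) = 0.9312
N(−d₂) = N(-0.27) = 0.3936;  N(−d₁) = N(-0.50) = 0.3085
P = 103·0.9312·0.3936 − 105·0.3085 = 37.7516 − 32.3925 = 5.3591

5.36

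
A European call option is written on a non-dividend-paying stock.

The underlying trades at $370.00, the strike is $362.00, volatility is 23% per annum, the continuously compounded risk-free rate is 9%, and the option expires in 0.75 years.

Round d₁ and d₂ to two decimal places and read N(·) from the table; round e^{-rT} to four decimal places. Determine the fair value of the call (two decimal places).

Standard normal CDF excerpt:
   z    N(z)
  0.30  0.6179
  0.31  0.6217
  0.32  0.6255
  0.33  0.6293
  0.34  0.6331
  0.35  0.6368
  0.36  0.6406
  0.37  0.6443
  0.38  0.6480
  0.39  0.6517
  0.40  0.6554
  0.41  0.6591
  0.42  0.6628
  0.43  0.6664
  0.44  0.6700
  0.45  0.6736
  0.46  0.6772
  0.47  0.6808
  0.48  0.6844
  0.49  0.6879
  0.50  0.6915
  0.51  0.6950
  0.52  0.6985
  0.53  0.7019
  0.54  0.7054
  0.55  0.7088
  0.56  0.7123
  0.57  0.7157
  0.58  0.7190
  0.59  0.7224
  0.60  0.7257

T = 0.75;  σ√T = 0.1992
d₁ = [ln(370/362) + (0.09 + ½·0.23²)·0.75] / (σ√T) = (0.0219 + 0.0873) / 0.1992 = 0.5482 ≈ 0.55
d₂ = 0.5482 − 0.1992 = 0.3490 ≈ 0.35
exp(−rT) = exp(−0.09·0.75) = 0.9347
N(d₁) = N(0.55) = 0.7088;  N(d₂) = N(0.35) = 0.6368
C = 370·0.7088 − 362·0.9347·0.6368 = 262.2560 − 215.4685 = 46.7875

$46.79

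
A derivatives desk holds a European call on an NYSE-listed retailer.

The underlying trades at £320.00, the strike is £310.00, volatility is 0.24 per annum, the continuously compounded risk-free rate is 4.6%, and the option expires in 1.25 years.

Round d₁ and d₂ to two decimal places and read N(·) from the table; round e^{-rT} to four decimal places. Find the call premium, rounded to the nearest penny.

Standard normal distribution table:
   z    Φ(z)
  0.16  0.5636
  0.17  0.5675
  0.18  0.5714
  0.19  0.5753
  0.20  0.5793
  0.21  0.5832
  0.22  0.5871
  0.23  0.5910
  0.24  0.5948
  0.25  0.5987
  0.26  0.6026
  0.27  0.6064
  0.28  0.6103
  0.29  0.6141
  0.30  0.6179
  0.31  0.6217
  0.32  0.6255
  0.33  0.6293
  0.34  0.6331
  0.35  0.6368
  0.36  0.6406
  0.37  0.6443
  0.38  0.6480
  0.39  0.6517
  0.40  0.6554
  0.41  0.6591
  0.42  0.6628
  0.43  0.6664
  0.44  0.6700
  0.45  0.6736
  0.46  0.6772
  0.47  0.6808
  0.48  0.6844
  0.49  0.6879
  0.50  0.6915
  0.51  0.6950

T = 1.25;  σ√T = 0.2683
d₁ = [ln(320/310) + (0.046 + 0.24²/2)·1.25] / 0.2683 = [0.0317 + 0.0935] / 0.2683 = 0.4668 which rounds to 0.47
d₂ = d₁ − σ√T = 0.4668 − 0.2683 = 0.1984 which rounds to 0.20
exp(−rT) = exp(−0.046·1.25) = 0.9441
C = 320·N(0.47) − 310·0.9441·N(0.20) = 320·0.6808 − 310·0.9441·0.5793 = 217.8560 − 169.5443 = 48.3117

£48.31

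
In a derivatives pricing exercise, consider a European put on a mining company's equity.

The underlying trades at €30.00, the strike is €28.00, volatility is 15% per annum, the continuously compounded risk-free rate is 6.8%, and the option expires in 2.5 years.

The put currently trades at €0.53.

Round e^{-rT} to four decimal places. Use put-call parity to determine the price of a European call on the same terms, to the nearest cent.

€6.91

exp(−rT) = exp(−0.068·2.5) = 0.8437
Put-call parity: C − P = S − K·e^(−rT) = 30 − 28·0.8437 = 30 − 23.6236 = 6.3764
C = P + (C − P) = 0.53 + (6.3764) = 6.9064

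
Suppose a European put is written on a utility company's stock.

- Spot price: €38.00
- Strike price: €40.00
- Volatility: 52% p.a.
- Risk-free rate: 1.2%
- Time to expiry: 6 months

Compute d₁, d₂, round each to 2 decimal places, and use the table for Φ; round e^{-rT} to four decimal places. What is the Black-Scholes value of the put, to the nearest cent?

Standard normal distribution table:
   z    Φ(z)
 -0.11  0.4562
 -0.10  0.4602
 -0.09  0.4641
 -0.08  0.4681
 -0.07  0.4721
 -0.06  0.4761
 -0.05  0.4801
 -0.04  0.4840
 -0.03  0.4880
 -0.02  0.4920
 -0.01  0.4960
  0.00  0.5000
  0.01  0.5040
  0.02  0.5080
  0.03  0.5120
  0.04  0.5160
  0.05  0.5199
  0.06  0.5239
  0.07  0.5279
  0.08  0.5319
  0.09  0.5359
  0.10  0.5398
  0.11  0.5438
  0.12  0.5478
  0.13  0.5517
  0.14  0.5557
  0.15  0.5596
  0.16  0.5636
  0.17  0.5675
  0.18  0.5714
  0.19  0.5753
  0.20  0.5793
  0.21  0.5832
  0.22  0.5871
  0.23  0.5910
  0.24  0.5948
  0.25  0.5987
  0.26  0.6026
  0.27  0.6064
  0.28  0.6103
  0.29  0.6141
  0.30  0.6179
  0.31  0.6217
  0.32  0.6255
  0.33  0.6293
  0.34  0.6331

σ√T = 0.52·√0.5 = 0.3677
d₁ = [ln(38/40) + (0.012 + ½·0.52²)·0.5] / (σ√T) = (-0.0513 + 0.0736) / 0.3677 = 0.0607 which rounds to 0.06
d₂ = 0.0607 − 0.3677 = -0.3070 which rounds to -0.31
exp(−rT) = exp(−0.012·0.5) = 0.9940
N(−d₂) = N(0.31) = 0.6217;  N(−d₁) = N(-0.06) = 0.4761
P = 40·0.9940·0.6217 − 38·0.4761 = 24.7188 − 18.0918 = 6.6270

€6.63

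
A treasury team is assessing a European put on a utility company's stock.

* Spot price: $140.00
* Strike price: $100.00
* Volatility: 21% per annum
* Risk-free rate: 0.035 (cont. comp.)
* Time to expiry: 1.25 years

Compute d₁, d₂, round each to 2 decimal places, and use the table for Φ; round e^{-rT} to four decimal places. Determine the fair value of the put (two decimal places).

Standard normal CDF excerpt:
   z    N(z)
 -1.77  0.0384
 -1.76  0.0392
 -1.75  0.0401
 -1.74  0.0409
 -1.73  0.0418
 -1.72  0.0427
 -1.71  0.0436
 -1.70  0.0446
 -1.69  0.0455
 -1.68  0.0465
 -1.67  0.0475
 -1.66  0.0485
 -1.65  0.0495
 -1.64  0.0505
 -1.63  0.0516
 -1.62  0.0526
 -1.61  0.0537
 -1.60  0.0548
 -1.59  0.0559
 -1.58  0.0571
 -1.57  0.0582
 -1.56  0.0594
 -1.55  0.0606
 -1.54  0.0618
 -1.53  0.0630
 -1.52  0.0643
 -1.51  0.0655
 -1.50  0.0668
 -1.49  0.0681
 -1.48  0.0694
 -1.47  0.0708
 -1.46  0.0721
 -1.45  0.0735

$0.67

T = 1.25;  σ√T = 0.2348
d₁ = [ln(140/100) + (0.035 + ½·0.21²)·1.25] / (σ√T) = (0.3365 + 0.0713) / 0.2348 = 1.7368 which rounds to 1.74
d₂ = 1.7368 − 0.2348 = 1.5020 which rounds to 1.50
e^(−rT) = e^(−0.035·1.25) = 0.9572
N(−d₂) = N(-1.50) = 0.0668;  N(−d₁) = N(-1.74) = 0.0409
P = 100·0.9572·0.0668 − 140·0.0409 = 6.3941 − 5.7260 = 0.6681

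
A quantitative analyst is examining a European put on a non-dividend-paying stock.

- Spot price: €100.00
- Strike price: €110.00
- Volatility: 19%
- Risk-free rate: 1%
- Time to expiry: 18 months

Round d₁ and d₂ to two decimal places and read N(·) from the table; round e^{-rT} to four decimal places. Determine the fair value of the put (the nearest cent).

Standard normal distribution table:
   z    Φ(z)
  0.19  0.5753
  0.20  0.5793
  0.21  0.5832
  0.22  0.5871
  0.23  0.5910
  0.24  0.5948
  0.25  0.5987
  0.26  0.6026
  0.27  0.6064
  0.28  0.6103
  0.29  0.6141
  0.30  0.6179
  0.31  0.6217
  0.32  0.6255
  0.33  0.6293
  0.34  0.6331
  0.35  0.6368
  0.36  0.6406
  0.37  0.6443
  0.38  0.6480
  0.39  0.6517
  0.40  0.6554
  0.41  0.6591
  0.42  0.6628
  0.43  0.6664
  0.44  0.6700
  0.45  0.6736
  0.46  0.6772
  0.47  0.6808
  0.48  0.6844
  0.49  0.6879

σ√T = 0.19 × 1.2247 = 0.2327
d₁ = [ln(100/110) + (0.01 + 0.19²/2)·1.5] / 0.2327 = [-0.0953 + 0.0421] / 0.2327 = -0.2288 ⇒ -0.23
d₂ = d₁ − σ√T = -0.2288 − 0.2327 = -0.4615 ⇒ -0.46
exp(−rT) = exp(−0.01·1.5) = 0.9851
P = 110·0.9851·N(0.46) − 100·N(0.23) = 110·0.9851·0.6772 − 100·0.5910 = 73.3821 − 59.1000 = 14.2821

€14.28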